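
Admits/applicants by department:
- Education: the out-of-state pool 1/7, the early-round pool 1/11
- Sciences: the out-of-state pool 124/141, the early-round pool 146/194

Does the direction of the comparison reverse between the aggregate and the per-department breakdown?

Education: the out-of-state pool 1/7 = 14.3%, the early-round pool 1/11 = 9.1% → the out-of-state pool
Sciences: the out-of-state pool 124/141 = 87.9%, the early-round pool 146/194 = 75.3% → the out-of-state pool
Overall: the out-of-state pool 125/148 = 84.5%, the early-round pool 147/205 = 71.7% → the out-of-state pool
The out-of-state pool wins overall and in every department group — no reversal.

No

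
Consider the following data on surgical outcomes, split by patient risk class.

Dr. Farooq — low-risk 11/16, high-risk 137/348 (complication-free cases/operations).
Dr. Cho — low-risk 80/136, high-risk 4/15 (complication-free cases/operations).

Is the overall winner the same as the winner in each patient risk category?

No

Low-risk: Dr. Farooq 11/16 = 68.8%, Dr. Cho 80/136 = 58.8% → Dr. Farooq
High-risk: Dr. Farooq 137/348 = 39.4%, Dr. Cho 4/15 = 26.7% → Dr. Farooq
Overall: Dr. Farooq 148/364 = 40.7%, Dr. Cho 84/151 = 55.6% → Dr. Cho
Dr. Farooq wins each patient risk group but Dr. Cho wins overall — the comparison reverses. Dr. Farooq's operations skew toward high-risk, which has a lower base rate.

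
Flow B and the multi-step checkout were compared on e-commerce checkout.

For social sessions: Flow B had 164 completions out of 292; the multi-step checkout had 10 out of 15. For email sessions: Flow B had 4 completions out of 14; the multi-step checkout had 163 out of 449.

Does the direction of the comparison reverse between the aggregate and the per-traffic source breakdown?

Yes

Social: Flow B 164/292 = 56.2%, the multi-step checkout 10/15 = 66.7% → the multi-step checkout
Email: Flow B 4/14 = 28.6%, the multi-step checkout 163/449 = 36.3% → the multi-step checkout
Overall: Flow B 168/306 = 54.9%, the multi-step checkout 173/464 = 37.3% → Flow B
The multi-step checkout wins each traffic group but Flow B wins overall — the comparison reverses. The multi-step checkout's sessions skew toward email, which has a lower base rate.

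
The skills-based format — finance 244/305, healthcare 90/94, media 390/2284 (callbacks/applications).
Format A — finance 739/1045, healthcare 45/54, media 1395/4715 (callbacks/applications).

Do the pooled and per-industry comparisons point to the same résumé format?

No

Finance: the skills-based format 244/305 = 80.0%, Format A 739/1045 = 70.7% → the skills-based format
Healthcare: the skills-based format 90/94 = 95.7%, Format A 45/54 = 83.3% → the skills-based format
Media: the skills-based format 390/2284 = 17.1%, Format A 1395/4715 = 29.6% → Format A
Overall: the skills-based format 724/2683 = 27.0%, Format A 2179/5814 = 37.5% → Format A
Neither sweeps: the skills-based format wins 2 of 3 groups, Format A wins 1. Format A wins overall but not every group — no Simpson reversal.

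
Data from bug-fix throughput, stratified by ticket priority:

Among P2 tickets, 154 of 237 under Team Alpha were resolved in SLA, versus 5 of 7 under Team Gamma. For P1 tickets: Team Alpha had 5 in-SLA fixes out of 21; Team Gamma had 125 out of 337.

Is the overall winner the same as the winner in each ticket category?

No

P2: Team Alpha 154/237 = 65.0%, Team Gamma 5/7 = 71.4% → Team Gamma
P1: Team Alpha 5/21 = 23.8%, Team Gamma 125/337 = 37.1% → Team Gamma
Overall: Team Alpha 159/258 = 61.6%, Team Gamma 130/344 = 37.8% → Team Alpha
Team Gamma wins each ticket group but Team Alpha wins overall — the comparison reverses. Team Gamma's tickets skew toward P1, which has a lower base rate.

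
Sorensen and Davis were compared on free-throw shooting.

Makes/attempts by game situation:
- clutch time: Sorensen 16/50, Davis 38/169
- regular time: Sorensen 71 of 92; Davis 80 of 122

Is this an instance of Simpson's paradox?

No

Clutch time: Sorensen 16/50 = 32.0%, Davis 38/169 = 22.5% → Sorensen
Regular time: Sorensen 71/92 = 77.2%, Davis 80/122 = 65.6% → Sorensen
Overall: Sorensen 87/142 = 61.3%, Davis 118/291 = 40.5% → Sorensen
Sorensen wins overall and in every game group — no reversal.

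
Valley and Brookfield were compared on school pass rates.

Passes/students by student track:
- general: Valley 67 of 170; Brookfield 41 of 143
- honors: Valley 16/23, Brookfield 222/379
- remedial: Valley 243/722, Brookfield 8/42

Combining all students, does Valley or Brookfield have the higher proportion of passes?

Brookfield

General: Valley 67/170 = 39.4%, Brookfield 41/143 = 28.7% → Valley
Honors: Valley 16/23 = 69.6%, Brookfield 222/379 = 58.6% → Valley
Remedial: Valley 243/722 = 33.7%, Brookfield 8/42 = 19.0% → Valley
Overall: Valley 326/915 = 35.6%, Brookfield 271/564 = 48.0% → Brookfield
(Valley wins every student group but Brookfield wins overall — Valley's students skew toward the low-rate remedial group.)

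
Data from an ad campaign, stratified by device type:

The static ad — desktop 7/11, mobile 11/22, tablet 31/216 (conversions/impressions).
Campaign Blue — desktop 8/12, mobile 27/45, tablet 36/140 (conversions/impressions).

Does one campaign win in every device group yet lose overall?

Desktop: the static ad 7/11 = 63.6%, Campaign Blue 8/12 = 66.7% → Campaign Blue
Mobile: the static ad 11/22 = 50.0%, Campaign Blue 27/45 = 60.0% → Campaign Blue
Tablet: the static ad 31/216 = 14.4%, Campaign Blue 36/140 = 25.7% → Campaign Blue
Overall: the static ad 49/249 = 19.7%, Campaign Blue 71/197 = 36.0% → Campaign Blue
Campaign Blue wins overall and in every device group — no reversal.

No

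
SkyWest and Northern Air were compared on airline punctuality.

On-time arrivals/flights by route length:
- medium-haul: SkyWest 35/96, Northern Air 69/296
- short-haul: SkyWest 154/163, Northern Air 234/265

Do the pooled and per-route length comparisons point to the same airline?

Yes

Medium-haul: SkyWest 35/96 = 36.5%, Northern Air 69/296 = 23.3% → SkyWest
Short-haul: SkyWest 154/163 = 94.5%, Northern Air 234/265 = 88.3% → SkyWest
Overall: SkyWest 189/259 = 73.0%, Northern Air 303/561 = 54.0% → SkyWest
SkyWest wins overall and in every route group — no reversal.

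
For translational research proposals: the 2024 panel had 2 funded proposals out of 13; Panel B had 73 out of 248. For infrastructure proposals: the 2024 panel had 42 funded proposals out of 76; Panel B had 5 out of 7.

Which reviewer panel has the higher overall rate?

the 2024 panel

Translational research: the 2024 panel 2/13 = 15.4%, Panel B 73/248 = 29.4% → Panel B
Infrastructure: the 2024 panel 42/76 = 55.3%, Panel B 5/7 = 71.4% → Panel B
Overall: the 2024 panel 44/89 = 49.4%, Panel B 78/255 = 30.6% → the 2024 panel
(Panel B wins every proposal group but the 2024 panel wins overall — Panel B's proposals skew toward the low-rate translational research group.)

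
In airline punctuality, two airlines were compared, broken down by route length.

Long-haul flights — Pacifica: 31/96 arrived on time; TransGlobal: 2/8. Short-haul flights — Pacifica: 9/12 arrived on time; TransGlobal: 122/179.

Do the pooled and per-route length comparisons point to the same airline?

No

Long-haul: Pacifica 31/96 = 32.3%, TransGlobal 2/8 = 25.0% → Pacifica
Short-haul: Pacifica 9/12 = 75.0%, TransGlobal 122/179 = 68.2% → Pacifica
Overall: Pacifica 40/108 = 37.0%, TransGlobal 124/187 = 66.3% → TransGlobal
Pacifica wins each route group but TransGlobal wins overall — the comparison reverses. Pacifica's flights skew toward long-haul, which has a lower base rate.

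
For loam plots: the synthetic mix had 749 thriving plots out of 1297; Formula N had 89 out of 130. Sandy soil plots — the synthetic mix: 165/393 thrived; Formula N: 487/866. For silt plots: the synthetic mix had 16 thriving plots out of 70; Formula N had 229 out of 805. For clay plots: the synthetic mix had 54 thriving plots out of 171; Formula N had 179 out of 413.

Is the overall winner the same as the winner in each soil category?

No

Loam: the synthetic mix 749/1297 = 57.7%, Formula N 89/130 = 68.5% → Formula N
Sandy soil: the synthetic mix 165/393 = 42.0%, Formula N 487/866 = 56.2% → Formula N
Silt: the synthetic mix 16/70 = 22.9%, Formula N 229/805 = 28.4% → Formula N
Clay: the synthetic mix 54/171 = 31.6%, Formula N 179/413 = 43.3% → Formula N
Overall: the synthetic mix 984/1931 = 51.0%, Formula N 984/2214 = 44.4% → the synthetic mix
Formula N wins each soil group but the synthetic mix wins overall — the comparison reverses. Formula N's plots skew toward silt, which has a lower base rate.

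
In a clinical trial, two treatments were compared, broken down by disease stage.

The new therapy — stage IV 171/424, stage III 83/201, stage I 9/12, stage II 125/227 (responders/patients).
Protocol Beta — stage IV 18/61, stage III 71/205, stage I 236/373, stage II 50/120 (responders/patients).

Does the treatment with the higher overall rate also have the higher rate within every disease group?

No

Stage IV: the new therapy 171/424 = 40.3%, Protocol Beta 18/61 = 29.5% → the new therapy
Stage III: the new therapy 83/201 = 41.3%, Protocol Beta 71/205 = 34.6% → the new therapy
Stage I: the new therapy 9/12 = 75.0%, Protocol Beta 236/373 = 63.3% → the new therapy
Stage II: the new therapy 125/227 = 55.1%, Protocol Beta 50/120 = 41.7% → the new therapy
Overall: the new therapy 388/864 = 44.9%, Protocol Beta 375/759 = 49.4% → Protocol Beta
The new therapy wins each disease group but Protocol Beta wins overall — the comparison reverses. The new therapy's patients skew toward stage IV, which has a lower base rate.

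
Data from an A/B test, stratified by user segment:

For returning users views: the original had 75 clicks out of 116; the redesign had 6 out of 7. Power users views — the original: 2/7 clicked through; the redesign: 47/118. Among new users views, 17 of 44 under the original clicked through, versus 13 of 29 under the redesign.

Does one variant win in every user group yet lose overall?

Returning users: the original 75/116 = 64.7%, the redesign 6/7 = 85.7% → the redesign
Power users: the original 2/7 = 28.6%, the redesign 47/118 = 39.8% → the redesign
New users: the original 17/44 = 38.6%, the redesign 13/29 = 44.8% → the redesign
Overall: the original 94/167 = 56.3%, the redesign 66/154 = 42.9% → the original
The redesign wins each user group but the original wins overall — the comparison reverses. The redesign's views skew toward power users, which has a lower base rate.

Yes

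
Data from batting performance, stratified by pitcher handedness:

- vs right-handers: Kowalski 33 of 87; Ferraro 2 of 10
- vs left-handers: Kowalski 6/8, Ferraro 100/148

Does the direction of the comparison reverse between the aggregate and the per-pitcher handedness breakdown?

Yes

Vs right-handers: Kowalski 33/87 = 37.9%, Ferraro 2/10 = 20.0% → Kowalski
Vs left-handers: Kowalski 6/8 = 75.0%, Ferraro 100/148 = 67.6% → Kowalski
Overall: Kowalski 39/95 = 41.1%, Ferraro 102/158 = 64.6% → Ferraro
Kowalski wins each pitcher group but Ferraro wins overall — the comparison reverses. Kowalski's at-bats skew toward vs right-handers, which has a lower base rate.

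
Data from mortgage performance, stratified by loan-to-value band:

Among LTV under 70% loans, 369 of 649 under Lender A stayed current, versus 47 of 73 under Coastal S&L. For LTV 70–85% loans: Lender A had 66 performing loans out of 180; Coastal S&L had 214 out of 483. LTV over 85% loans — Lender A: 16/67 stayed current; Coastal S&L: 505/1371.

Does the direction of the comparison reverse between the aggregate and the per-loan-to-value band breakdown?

Yes

LTV under 70%: Lender A 369/649 = 56.9%, Coastal S&L 47/73 = 64.4% → Coastal S&L
LTV 70–85%: Lender A 66/180 = 36.7%, Coastal S&L 214/483 = 44.3% → Coastal S&L
LTV over 85%: Lender A 16/67 = 23.9%, Coastal S&L 505/1371 = 36.8% → Coastal S&L
Overall: Lender A 451/896 = 50.3%, Coastal S&L 766/1927 = 39.8% → Lender A
Coastal S&L wins each loan-to-value group but Lender A wins overall — the comparison reverses. Coastal S&L's loans skew toward LTV over 85%, which has a lower base rate.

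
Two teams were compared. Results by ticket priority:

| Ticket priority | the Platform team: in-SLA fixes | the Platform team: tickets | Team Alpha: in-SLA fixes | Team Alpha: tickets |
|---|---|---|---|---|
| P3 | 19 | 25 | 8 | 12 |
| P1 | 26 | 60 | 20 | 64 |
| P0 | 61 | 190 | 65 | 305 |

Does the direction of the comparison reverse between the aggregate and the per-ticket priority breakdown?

P3: the Platform team 19/25 = 76.0%, Team Alpha 8/12 = 66.7% → the Platform team
P1: the Platform team 26/60 = 43.3%, Team Alpha 20/64 = 31.2% → the Platform team
P0: the Platform team 61/190 = 32.1%, Team Alpha 65/305 = 21.3% → the Platform team
Overall: the Platform team 106/275 = 38.5%, Team Alpha 93/381 = 24.4% → the Platform team
The Platform team wins overall and in every ticket group — no reversal.

No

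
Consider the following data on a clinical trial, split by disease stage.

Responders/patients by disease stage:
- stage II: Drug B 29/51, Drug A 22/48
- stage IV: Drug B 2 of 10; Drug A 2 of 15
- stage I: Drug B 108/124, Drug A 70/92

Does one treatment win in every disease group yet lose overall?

No

Stage II: Drug B 29/51 = 56.9%, Drug A 22/48 = 45.8% → Drug B
Stage IV: Drug B 2/10 = 20.0%, Drug A 2/15 = 13.3% → Drug B
Stage I: Drug B 108/124 = 87.1%, Drug A 70/92 = 76.1% → Drug B
Overall: Drug B 139/185 = 75.1%, Drug A 94/155 = 60.6% → Drug B
Drug B wins overall and in every disease group — no reversal.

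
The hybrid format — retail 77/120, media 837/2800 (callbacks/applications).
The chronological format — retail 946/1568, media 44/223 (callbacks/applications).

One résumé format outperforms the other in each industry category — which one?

Retail: the hybrid format 77/120 = 64.2%, the chronological format 946/1568 = 60.3% → the hybrid format
Media: the hybrid format 837/2800 = 29.9%, the chronological format 44/223 = 19.7% → the hybrid format
The hybrid format has the higher rate in both groups.

the hybrid format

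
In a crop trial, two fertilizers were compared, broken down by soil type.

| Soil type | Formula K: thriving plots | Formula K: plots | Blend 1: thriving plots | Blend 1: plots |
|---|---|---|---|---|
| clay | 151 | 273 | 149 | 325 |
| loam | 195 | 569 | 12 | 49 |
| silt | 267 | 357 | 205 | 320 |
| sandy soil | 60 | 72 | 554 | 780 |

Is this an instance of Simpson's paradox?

Yes

Clay: Formula K 151/273 = 55.3%, Blend 1 149/325 = 45.8% → Formula K
Loam: Formula K 195/569 = 34.3%, Blend 1 12/49 = 24.5% → Formula K
Silt: Formula K 267/357 = 74.8%, Blend 1 205/320 = 64.1% → Formula K
Sandy soil: Formula K 60/72 = 83.3%, Blend 1 554/780 = 71.0% → Formula K
Overall: Formula K 673/1271 = 53.0%, Blend 1 920/1474 = 62.4% → Blend 1
Formula K wins each soil group but Blend 1 wins overall — the comparison reverses. Formula K's plots skew toward loam, which has a lower base rate.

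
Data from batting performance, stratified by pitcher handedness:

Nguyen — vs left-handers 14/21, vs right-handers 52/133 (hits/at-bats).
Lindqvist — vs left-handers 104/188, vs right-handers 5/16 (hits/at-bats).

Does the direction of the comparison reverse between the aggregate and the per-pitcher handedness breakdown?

Yes

Vs left-handers: Nguyen 14/21 = 66.7%, Lindqvist 104/188 = 55.3% → Nguyen
Vs right-handers: Nguyen 52/133 = 39.1%, Lindqvist 5/16 = 31.2% → Nguyen
Overall: Nguyen 66/154 = 42.9%, Lindqvist 109/204 = 53.4% → Lindqvist
Nguyen wins each pitcher group but Lindqvist wins overall — the comparison reverses. Nguyen's at-bats skew toward vs right-handers, which has a lower base rate.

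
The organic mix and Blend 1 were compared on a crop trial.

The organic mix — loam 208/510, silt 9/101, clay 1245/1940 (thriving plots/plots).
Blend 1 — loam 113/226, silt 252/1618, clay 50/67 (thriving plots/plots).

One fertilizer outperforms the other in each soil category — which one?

Loam: the organic mix 208/510 = 40.8%, Blend 1 113/226 = 50.0% → Blend 1
Silt: the organic mix 9/101 = 8.9%, Blend 1 252/1618 = 15.6% → Blend 1
Clay: the organic mix 1245/1940 = 64.2%, Blend 1 50/67 = 74.6% → Blend 1
Blend 1 has the higher rate in all 3 groups.

Blend 1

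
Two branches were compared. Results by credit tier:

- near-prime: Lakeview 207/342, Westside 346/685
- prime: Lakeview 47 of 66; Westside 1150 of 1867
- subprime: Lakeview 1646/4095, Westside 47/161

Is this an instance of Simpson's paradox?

Yes

Near-prime: Lakeview 207/342 = 60.5%, Westside 346/685 = 50.5% → Lakeview
Prime: Lakeview 47/66 = 71.2%, Westside 1150/1867 = 61.6% → Lakeview
Subprime: Lakeview 1646/4095 = 40.2%, Westside 47/161 = 29.2% → Lakeview
Overall: Lakeview 1900/4503 = 42.2%, Westside 1543/2713 = 56.9% → Westside
Lakeview wins each credit group but Westside wins overall — the comparison reverses. Lakeview's applications skew toward subprime, which has a lower base rate.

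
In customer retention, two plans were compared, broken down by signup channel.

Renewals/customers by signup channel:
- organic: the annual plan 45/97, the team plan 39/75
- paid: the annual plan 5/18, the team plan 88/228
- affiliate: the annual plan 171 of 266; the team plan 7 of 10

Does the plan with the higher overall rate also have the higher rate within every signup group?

Organic: the annual plan 45/97 = 46.4%, the team plan 39/75 = 52.0% → the team plan
Paid: the annual plan 5/18 = 27.8%, the team plan 88/228 = 38.6% → the team plan
Affiliate: the annual plan 171/266 = 64.3%, the team plan 7/10 = 70.0% → the team plan
Overall: the annual plan 221/381 = 58.0%, the team plan 134/313 = 42.8% → the annual plan
The team plan wins each signup group but the annual plan wins overall — the comparison reverses. The team plan's customers skew toward paid, which has a lower base rate.

No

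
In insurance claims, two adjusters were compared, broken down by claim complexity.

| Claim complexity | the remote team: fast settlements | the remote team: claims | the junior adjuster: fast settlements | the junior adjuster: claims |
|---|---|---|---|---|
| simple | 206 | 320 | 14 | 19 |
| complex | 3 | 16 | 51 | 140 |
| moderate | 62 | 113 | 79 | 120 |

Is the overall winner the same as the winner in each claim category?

Simple: the remote team 206/320 = 64.4%, the junior adjuster 14/19 = 73.7% → the junior adjuster
Complex: the remote team 3/16 = 18.8%, the junior adjuster 51/140 = 36.4% → the junior adjuster
Moderate: the remote team 62/113 = 54.9%, the junior adjuster 79/120 = 65.8% → the junior adjuster
Overall: the remote team 271/449 = 60.4%, the junior adjuster 144/279 = 51.6% → the remote team
The junior adjuster wins each claim group but the remote team wins overall — the comparison reverses. The junior adjuster's claims skew toward complex, which has a lower base rate.

No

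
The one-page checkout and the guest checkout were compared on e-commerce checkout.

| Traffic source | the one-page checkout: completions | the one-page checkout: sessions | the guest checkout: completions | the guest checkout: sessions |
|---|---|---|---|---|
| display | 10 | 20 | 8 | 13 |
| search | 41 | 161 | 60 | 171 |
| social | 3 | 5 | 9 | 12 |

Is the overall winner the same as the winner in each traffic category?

Yes

Display: the one-page checkout 10/20 = 50.0%, the guest checkout 8/13 = 61.5% → the guest checkout
Search: the one-page checkout 41/161 = 25.5%, the guest checkout 60/171 = 35.1% → the guest checkout
Social: the one-page checkout 3/5 = 60.0%, the guest checkout 9/12 = 75.0% → the guest checkout
Overall: the one-page checkout 54/186 = 29.0%, the guest checkout 77/196 = 39.3% → the guest checkout
The guest checkout wins overall and in every traffic group — no reversal.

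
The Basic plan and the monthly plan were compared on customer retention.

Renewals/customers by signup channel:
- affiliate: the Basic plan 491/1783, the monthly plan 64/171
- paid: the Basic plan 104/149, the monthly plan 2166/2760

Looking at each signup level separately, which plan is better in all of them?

the monthly plan

Affiliate: the Basic plan 491/1783 = 27.5%, the monthly plan 64/171 = 37.4% → the monthly plan
Paid: the Basic plan 104/149 = 69.8%, the monthly plan 2166/2760 = 78.5% → the monthly plan
The monthly plan has the higher rate in both groups.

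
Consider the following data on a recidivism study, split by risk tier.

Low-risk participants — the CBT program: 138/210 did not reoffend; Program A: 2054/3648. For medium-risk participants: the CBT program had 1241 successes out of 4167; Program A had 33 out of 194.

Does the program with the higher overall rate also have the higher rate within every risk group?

No

Low-risk: the CBT program 138/210 = 65.7%, Program A 2054/3648 = 56.3% → the CBT program
Medium-risk: the CBT program 1241/4167 = 29.8%, Program A 33/194 = 17.0% → the CBT program
Overall: the CBT program 1379/4377 = 31.5%, Program A 2087/3842 = 54.3% → Program A
The CBT program wins each risk group but Program A wins overall — the comparison reverses. The CBT program's participants skew toward medium-risk, which has a lower base rate.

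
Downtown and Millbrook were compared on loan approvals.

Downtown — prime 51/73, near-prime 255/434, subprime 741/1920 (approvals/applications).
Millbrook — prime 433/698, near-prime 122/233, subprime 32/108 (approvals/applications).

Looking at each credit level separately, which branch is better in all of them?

Downtown

Prime: Downtown 51/73 = 69.9%, Millbrook 433/698 = 62.0% → Downtown
Near-prime: Downtown 255/434 = 58.8%, Millbrook 122/233 = 52.4% → Downtown
Subprime: Downtown 741/1920 = 38.6%, Millbrook 32/108 = 29.6% → Downtown
Downtown has the higher rate in all 3 groups.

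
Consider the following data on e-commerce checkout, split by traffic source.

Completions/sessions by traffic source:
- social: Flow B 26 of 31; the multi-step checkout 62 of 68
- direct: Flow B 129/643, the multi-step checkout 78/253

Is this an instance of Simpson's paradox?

No

Social: Flow B 26/31 = 83.9%, the multi-step checkout 62/68 = 91.2% → the multi-step checkout
Direct: Flow B 129/643 = 20.1%, the multi-step checkout 78/253 = 30.8% → the multi-step checkout
Overall: Flow B 155/674 = 23.0%, the multi-step checkout 140/321 = 43.6% → the multi-step checkout
The multi-step checkout wins overall and in every traffic group — no reversal.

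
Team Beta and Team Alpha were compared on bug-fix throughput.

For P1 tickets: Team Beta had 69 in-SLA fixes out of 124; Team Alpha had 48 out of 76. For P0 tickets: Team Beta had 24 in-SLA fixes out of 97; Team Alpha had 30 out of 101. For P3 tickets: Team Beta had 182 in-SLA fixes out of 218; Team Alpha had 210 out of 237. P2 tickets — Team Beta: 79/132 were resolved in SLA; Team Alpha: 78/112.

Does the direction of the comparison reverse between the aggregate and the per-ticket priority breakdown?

P1: Team Beta 69/124 = 55.6%, Team Alpha 48/76 = 63.2% → Team Alpha
P0: Team Beta 24/97 = 24.7%, Team Alpha 30/101 = 29.7% → Team Alpha
P3: Team Beta 182/218 = 83.5%, Team Alpha 210/237 = 88.6% → Team Alpha
P2: Team Beta 79/132 = 59.8%, Team Alpha 78/112 = 69.6% → Team Alpha
Overall: Team Beta 354/571 = 62.0%, Team Alpha 366/526 = 69.6% → Team Alpha
Team Alpha wins overall and in every ticket group — no reversal.

No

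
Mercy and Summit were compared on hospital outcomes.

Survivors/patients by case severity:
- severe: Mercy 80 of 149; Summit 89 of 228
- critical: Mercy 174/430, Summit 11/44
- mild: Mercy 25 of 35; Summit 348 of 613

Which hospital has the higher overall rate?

Summit

Severe: Mercy 80/149 = 53.7%, Summit 89/228 = 39.0% → Mercy
Critical: Mercy 174/430 = 40.5%, Summit 11/44 = 25.0% → Mercy
Mild: Mercy 25/35 = 71.4%, Summit 348/613 = 56.8% → Mercy
Overall: Mercy 279/614 = 45.4%, Summit 448/885 = 50.6% → Summit
(Mercy wins every case group but Summit wins overall — Mercy's patients skew toward the low-rate critical group.)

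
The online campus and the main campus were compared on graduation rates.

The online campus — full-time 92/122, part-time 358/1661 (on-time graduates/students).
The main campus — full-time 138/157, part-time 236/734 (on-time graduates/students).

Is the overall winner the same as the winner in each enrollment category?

Yes

Full-time: the online campus 92/122 = 75.4%, the main campus 138/157 = 87.9% → the main campus
Part-time: the online campus 358/1661 = 21.6%, the main campus 236/734 = 32.2% → the main campus
Overall: the online campus 450/1783 = 25.2%, the main campus 374/891 = 42.0% → the main campus
The main campus wins overall and in every enrollment group — no reversal.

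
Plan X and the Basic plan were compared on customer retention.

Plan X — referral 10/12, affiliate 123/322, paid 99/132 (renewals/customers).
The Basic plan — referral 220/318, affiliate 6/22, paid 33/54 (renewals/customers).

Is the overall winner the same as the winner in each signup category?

Referral: Plan X 10/12 = 83.3%, the Basic plan 220/318 = 69.2% → Plan X
Affiliate: Plan X 123/322 = 38.2%, the Basic plan 6/22 = 27.3% → Plan X
Paid: Plan X 99/132 = 75.0%, the Basic plan 33/54 = 61.1% → Plan X
Overall: Plan X 232/466 = 49.8%, the Basic plan 259/394 = 65.7% → the Basic plan
Plan X wins each signup group but the Basic plan wins overall — the comparison reverses. Plan X's customers skew toward affiliate, which has a lower base rate.

No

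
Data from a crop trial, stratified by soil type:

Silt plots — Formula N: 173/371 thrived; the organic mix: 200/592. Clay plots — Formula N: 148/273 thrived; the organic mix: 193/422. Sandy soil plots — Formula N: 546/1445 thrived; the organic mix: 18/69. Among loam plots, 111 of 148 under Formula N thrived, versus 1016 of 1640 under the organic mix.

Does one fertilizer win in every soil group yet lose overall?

Silt: Formula N 173/371 = 46.6%, the organic mix 200/592 = 33.8% → Formula N
Clay: Formula N 148/273 = 54.2%, the organic mix 193/422 = 45.7% → Formula N
Sandy soil: Formula N 546/1445 = 37.8%, the organic mix 18/69 = 26.1% → Formula N
Loam: Formula N 111/148 = 75.0%, the organic mix 1016/1640 = 62.0% → Formula N
Overall: Formula N 978/2237 = 43.7%, the organic mix 1427/2723 = 52.4% → the organic mix
Formula N wins each soil group but the organic mix wins overall — the comparison reverses. Formula N's plots skew toward sandy soil, which has a lower base rate.

Yes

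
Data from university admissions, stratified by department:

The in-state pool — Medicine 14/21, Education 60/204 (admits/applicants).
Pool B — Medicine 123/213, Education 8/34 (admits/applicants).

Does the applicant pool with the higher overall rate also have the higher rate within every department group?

No

Medicine: the in-state pool 14/21 = 66.7%, Pool B 123/213 = 57.7% → the in-state pool
Education: the in-state pool 60/204 = 29.4%, Pool B 8/34 = 23.5% → the in-state pool
Overall: the in-state pool 74/225 = 32.9%, Pool B 131/247 = 53.0% → Pool B
The in-state pool wins each department group but Pool B wins overall — the comparison reverses. The in-state pool's applicants skew toward Education, which has a lower base rate.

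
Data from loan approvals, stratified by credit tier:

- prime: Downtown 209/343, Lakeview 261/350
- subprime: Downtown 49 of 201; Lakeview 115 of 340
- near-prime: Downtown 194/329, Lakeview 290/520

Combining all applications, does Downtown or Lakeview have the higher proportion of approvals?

Prime: Downtown 209/343 = 60.9%, Lakeview 261/350 = 74.6% → Lakeview
Subprime: Downtown 49/201 = 24.4%, Lakeview 115/340 = 33.8% → Lakeview
Near-prime: Downtown 194/329 = 59.0%, Lakeview 290/520 = 55.8% → Downtown
Overall: Downtown 452/873 = 51.8%, Lakeview 666/1210 = 55.0% → Lakeview
(Neither sweeps every credit group, but Lakeview has the higher pooled rate.)

Lakeview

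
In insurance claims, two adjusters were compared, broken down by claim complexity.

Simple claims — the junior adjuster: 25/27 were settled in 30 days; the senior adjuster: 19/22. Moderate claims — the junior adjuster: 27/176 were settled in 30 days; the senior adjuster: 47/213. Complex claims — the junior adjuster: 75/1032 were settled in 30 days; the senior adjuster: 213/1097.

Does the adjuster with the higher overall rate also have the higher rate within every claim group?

Simple: the junior adjuster 25/27 = 92.6%, the senior adjuster 19/22 = 86.4% → the junior adjuster
Moderate: the junior adjuster 27/176 = 15.3%, the senior adjuster 47/213 = 22.1% → the senior adjuster
Complex: the junior adjuster 75/1032 = 7.3%, the senior adjuster 213/1097 = 19.4% → the senior adjuster
Overall: the junior adjuster 127/1235 = 10.3%, the senior adjuster 279/1332 = 20.9% → the senior adjuster
Neither sweeps: the junior adjuster wins 1 of 3 groups, the senior adjuster wins 2. The senior adjuster wins overall but not every group — no Simpson reversal.

No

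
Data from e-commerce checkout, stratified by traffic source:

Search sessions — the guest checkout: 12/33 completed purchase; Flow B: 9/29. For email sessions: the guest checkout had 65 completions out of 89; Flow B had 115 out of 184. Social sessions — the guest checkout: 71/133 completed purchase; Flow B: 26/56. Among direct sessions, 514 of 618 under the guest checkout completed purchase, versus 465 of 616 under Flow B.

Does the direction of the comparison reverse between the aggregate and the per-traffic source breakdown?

No

Search: the guest checkout 12/33 = 36.4%, Flow B 9/29 = 31.0% → the guest checkout
Email: the guest checkout 65/89 = 73.0%, Flow B 115/184 = 62.5% → the guest checkout
Social: the guest checkout 71/133 = 53.4%, Flow B 26/56 = 46.4% → the guest checkout
Direct: the guest checkout 514/618 = 83.2%, Flow B 465/616 = 75.5% → the guest checkout
Overall: the guest checkout 662/873 = 75.8%, Flow B 615/885 = 69.5% → the guest checkout
The guest checkout wins overall and in every traffic group — no reversal.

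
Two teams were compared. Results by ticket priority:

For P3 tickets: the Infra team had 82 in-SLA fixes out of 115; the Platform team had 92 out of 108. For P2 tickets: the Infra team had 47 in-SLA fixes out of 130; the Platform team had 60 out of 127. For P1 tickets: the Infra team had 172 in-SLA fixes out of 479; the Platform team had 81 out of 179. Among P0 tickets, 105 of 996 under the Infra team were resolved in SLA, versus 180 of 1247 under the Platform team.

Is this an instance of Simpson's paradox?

P3: the Infra team 82/115 = 71.3%, the Platform team 92/108 = 85.2% → the Platform team
P2: the Infra team 47/130 = 36.2%, the Platform team 60/127 = 47.2% → the Platform team
P1: the Infra team 172/479 = 35.9%, the Platform team 81/179 = 45.3% → the Platform team
P0: the Infra team 105/996 = 10.5%, the Platform team 180/1247 = 14.4% → the Platform team
Overall: the Infra team 406/1720 = 23.6%, the Platform team 413/1661 = 24.9% → the Platform team
The Platform team wins overall and in every ticket group — no reversal.

No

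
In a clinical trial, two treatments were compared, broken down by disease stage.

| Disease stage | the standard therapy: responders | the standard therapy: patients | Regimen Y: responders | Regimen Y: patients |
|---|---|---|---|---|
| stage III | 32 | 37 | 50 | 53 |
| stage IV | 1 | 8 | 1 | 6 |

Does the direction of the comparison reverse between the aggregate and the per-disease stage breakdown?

No

Stage III: the standard therapy 32/37 = 86.5%, Regimen Y 50/53 = 94.3% → Regimen Y
Stage IV: the standard therapy 1/8 = 12.5%, Regimen Y 1/6 = 16.7% → Regimen Y
Overall: the standard therapy 33/45 = 73.3%, Regimen Y 51/59 = 86.4% → Regimen Y
Regimen Y wins overall and in every disease group — no reversal.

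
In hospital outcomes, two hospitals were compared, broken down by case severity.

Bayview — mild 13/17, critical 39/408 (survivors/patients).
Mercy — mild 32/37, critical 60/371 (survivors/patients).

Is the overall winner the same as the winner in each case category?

Yes

Mild: Bayview 13/17 = 76.5%, Mercy 32/37 = 86.5% → Mercy
Critical: Bayview 39/408 = 9.6%, Mercy 60/371 = 16.2% → Mercy
Overall: Bayview 52/425 = 12.2%, Mercy 92/408 = 22.5% → Mercy
Mercy wins overall and in every case group — no reversal.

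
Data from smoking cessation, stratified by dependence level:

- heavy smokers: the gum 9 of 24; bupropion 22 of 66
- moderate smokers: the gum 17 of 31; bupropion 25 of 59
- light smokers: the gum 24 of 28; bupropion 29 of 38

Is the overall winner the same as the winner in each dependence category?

Yes

Heavy smokers: the gum 9/24 = 37.5%, bupropion 22/66 = 33.3% → the gum
Moderate smokers: the gum 17/31 = 54.8%, bupropion 25/59 = 42.4% → the gum
Light smokers: the gum 24/28 = 85.7%, bupropion 29/38 = 76.3% → the gum
Overall: the gum 50/83 = 60.2%, bupropion 76/163 = 46.6% → the gum
The gum wins overall and in every dependence group — no reversal.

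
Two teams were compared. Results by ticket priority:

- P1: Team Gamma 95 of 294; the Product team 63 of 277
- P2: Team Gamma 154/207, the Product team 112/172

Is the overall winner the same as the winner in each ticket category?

P1: Team Gamma 95/294 = 32.3%, the Product team 63/277 = 22.7% → Team Gamma
P2: Team Gamma 154/207 = 74.4%, the Product team 112/172 = 65.1% → Team Gamma
Overall: Team Gamma 249/501 = 49.7%, the Product team 175/449 = 39.0% → Team Gamma
Team Gamma wins overall and in every ticket group — no reversal.

Yes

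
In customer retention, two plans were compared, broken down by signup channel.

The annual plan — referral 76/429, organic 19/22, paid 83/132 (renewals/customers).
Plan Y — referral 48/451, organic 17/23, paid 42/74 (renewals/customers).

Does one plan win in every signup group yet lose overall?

Referral: the annual plan 76/429 = 17.7%, Plan Y 48/451 = 10.6% → the annual plan
Organic: the annual plan 19/22 = 86.4%, Plan Y 17/23 = 73.9% → the annual plan
Paid: the annual plan 83/132 = 62.9%, Plan Y 42/74 = 56.8% → the annual plan
Overall: the annual plan 178/583 = 30.5%, Plan Y 107/548 = 19.5% → the annual plan
The annual plan wins overall and in every signup group — no reversal.

No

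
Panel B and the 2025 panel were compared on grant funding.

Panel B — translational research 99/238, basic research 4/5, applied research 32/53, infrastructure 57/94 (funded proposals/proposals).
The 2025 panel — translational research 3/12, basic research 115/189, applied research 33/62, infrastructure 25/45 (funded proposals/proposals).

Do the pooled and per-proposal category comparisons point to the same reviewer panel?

Translational research: Panel B 99/238 = 41.6%, the 2025 panel 3/12 = 25.0% → Panel B
Basic research: Panel B 4/5 = 80.0%, the 2025 panel 115/189 = 60.8% → Panel B
Applied research: Panel B 32/53 = 60.4%, the 2025 panel 33/62 = 53.2% → Panel B
Infrastructure: Panel B 57/94 = 60.6%, the 2025 panel 25/45 = 55.6% → Panel B
Overall: Panel B 192/390 = 49.2%, the 2025 panel 176/308 = 57.1% → the 2025 panel
Panel B wins each proposal group but the 2025 panel wins overall — the comparison reverses. Panel B's proposals skew toward translational research, which has a lower base rate.

No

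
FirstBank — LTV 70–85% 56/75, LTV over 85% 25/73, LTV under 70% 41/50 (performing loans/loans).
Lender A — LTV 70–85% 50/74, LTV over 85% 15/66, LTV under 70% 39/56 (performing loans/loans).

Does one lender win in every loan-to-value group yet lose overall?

No

LTV 70–85%: FirstBank 56/75 = 74.7%, Lender A 50/74 = 67.6% → FirstBank
LTV over 85%: FirstBank 25/73 = 34.2%, Lender A 15/66 = 22.7% → FirstBank
LTV under 70%: FirstBank 41/50 = 82.0%, Lender A 39/56 = 69.6% → FirstBank
Overall: FirstBank 122/198 = 61.6%, Lender A 104/196 = 53.1% → FirstBank
FirstBank wins overall and in every loan-to-value group — no reversal.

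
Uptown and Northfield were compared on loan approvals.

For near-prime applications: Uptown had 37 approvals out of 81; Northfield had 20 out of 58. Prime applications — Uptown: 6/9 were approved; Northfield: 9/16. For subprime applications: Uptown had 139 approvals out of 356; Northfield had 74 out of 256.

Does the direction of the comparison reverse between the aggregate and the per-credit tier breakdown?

No

Near-prime: Uptown 37/81 = 45.7%, Northfield 20/58 = 34.5% → Uptown
Prime: Uptown 6/9 = 66.7%, Northfield 9/16 = 56.2% → Uptown
Subprime: Uptown 139/356 = 39.0%, Northfield 74/256 = 28.9% → Uptown
Overall: Uptown 182/446 = 40.8%, Northfield 103/330 = 31.2% → Uptown
Uptown wins overall and in every credit group — no reversal.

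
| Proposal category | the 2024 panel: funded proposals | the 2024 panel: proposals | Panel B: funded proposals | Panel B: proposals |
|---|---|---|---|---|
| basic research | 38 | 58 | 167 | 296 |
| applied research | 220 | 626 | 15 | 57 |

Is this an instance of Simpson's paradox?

Basic research: the 2024 panel 38/58 = 65.5%, Panel B 167/296 = 56.4% → the 2024 panel
Applied research: the 2024 panel 220/626 = 35.1%, Panel B 15/57 = 26.3% → the 2024 panel
Overall: the 2024 panel 258/684 = 37.7%, Panel B 182/353 = 51.6% → Panel B
The 2024 panel wins each proposal group but Panel B wins overall — the comparison reverses. The 2024 panel's proposals skew toward applied research, which has a lower base rate.

Yes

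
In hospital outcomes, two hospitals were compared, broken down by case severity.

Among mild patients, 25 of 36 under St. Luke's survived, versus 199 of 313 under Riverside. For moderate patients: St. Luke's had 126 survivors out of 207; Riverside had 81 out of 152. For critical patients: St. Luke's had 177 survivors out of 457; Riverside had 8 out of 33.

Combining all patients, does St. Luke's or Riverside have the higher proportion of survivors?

Riverside

Mild: St. Luke's 25/36 = 69.4%, Riverside 199/313 = 63.6% → St. Luke's
Moderate: St. Luke's 126/207 = 60.9%, Riverside 81/152 = 53.3% → St. Luke's
Critical: St. Luke's 177/457 = 38.7%, Riverside 8/33 = 24.2% → St. Luke's
Overall: St. Luke's 328/700 = 46.9%, Riverside 288/498 = 57.8% → Riverside
(St. Luke's wins every case group but Riverside wins overall — St. Luke's's patients skew toward the low-rate critical group.)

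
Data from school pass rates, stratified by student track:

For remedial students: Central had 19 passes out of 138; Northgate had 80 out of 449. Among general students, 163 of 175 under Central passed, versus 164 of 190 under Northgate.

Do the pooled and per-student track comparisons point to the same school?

Remedial: Central 19/138 = 13.8%, Northgate 80/449 = 17.8% → Northgate
General: Central 163/175 = 93.1%, Northgate 164/190 = 86.3% → Central
Overall: Central 182/313 = 58.1%, Northgate 244/639 = 38.2% → Central
Neither sweeps: Central wins 1 of 2 groups, Northgate wins 1. Central wins overall but not every group — no Simpson reversal.

No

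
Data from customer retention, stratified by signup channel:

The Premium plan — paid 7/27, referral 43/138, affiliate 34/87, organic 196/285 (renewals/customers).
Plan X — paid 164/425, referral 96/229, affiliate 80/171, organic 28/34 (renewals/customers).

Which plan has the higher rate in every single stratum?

Paid: the Premium plan 7/27 = 25.9%, Plan X 164/425 = 38.6% → Plan X
Referral: the Premium plan 43/138 = 31.2%, Plan X 96/229 = 41.9% → Plan X
Affiliate: the Premium plan 34/87 = 39.1%, Plan X 80/171 = 46.8% → Plan X
Organic: the Premium plan 196/285 = 68.8%, Plan X 28/34 = 82.4% → Plan X
Plan X has the higher rate in all 4 groups.

Plan X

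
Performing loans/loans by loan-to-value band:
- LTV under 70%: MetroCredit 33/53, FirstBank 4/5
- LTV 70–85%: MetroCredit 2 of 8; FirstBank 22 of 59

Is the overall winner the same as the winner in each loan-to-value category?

LTV under 70%: MetroCredit 33/53 = 62.3%, FirstBank 4/5 = 80.0% → FirstBank
LTV 70–85%: MetroCredit 2/8 = 25.0%, FirstBank 22/59 = 37.3% → FirstBank
Overall: MetroCredit 35/61 = 57.4%, FirstBank 26/64 = 40.6% → MetroCredit
FirstBank wins each loan-to-value group but MetroCredit wins overall — the comparison reverses. FirstBank's loans skew toward LTV 70–85%, which has a lower base rate.

No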